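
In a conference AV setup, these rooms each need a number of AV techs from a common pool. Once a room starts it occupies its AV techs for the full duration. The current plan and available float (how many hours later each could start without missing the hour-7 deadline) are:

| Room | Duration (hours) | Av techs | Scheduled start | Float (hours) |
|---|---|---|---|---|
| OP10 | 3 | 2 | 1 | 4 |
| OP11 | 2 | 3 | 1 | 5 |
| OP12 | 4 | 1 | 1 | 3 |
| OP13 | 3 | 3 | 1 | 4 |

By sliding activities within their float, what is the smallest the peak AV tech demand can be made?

Early-start (OP10@1, OP11@1, OP12@1, OP13@1) gives peak 9: h1:9  h2:9  h3:6  h4:1  h5:0  h6:0  h7:0.
Shift OP12→3, OP13→4.
Schedule OP10@1, OP11@1, OP12@3, OP13@4: h1:5  h2:5  h3:3  h4:4  h5:4  h6:4  h7:0 — peak 5.

5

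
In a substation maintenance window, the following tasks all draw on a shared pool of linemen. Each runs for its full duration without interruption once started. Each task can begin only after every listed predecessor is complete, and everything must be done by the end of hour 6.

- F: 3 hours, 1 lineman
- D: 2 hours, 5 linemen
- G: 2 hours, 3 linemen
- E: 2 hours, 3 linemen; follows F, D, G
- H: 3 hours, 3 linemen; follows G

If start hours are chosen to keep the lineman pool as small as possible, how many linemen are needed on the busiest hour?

Early-start (F@1, D@1, G@1, E@4, H@3) gives peak 9: h1:9  h2:9  h3:4  h4:6  h5:6  h6:0.
Shift D→3, E→5, H→4.
Schedule F@1, D@3, G@1, E@5, H@4: h1:4  h2:4  h3:6  h4:8  h5:6  h6:6 — peak 8.
No arrangement of the 24 feasible schedules does better.

8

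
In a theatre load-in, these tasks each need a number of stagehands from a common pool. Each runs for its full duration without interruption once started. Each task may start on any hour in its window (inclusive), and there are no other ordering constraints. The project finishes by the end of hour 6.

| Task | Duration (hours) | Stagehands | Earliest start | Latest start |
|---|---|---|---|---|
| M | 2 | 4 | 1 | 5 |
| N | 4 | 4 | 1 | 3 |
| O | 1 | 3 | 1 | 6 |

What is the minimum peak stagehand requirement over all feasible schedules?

Early-start (M@1, N@1, O@1) gives peak 11: h1:11  h2:8  h3:4  h4:4  h5:0  h6:0.
Shift N→3.
Schedule M@1, N@3, O@1: h1:7  h2:4  h3:4  h4:4  h5:4  h6:4 — peak 7.

7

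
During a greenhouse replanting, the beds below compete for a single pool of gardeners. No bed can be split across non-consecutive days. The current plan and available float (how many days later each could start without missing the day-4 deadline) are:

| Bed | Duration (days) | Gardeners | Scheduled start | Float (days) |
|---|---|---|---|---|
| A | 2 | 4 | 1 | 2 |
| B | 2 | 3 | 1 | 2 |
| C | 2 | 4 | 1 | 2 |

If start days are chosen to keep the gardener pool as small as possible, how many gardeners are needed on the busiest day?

Early-start (A@1, B@1, C@1) gives peak 11: d1:11  d2:11  d3:0  d4:0.
Shift C→3.
Schedule A@1, B@1, C@3: d1:7  d2:7  d3:4  d4:4 — peak 7.

7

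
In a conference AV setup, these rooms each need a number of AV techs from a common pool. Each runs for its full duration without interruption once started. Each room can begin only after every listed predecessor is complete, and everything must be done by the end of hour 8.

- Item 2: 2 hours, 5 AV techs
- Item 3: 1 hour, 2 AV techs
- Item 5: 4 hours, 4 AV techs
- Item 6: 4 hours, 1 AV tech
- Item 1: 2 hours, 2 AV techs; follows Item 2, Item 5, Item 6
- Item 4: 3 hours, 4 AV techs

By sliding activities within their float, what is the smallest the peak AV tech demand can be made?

Early-start (Item 2@1, Item 3@1, Item 5@1, Item 6@1, Item 1@5, Item 4@1) gives peak 16: h1:16  h2:14  h3:9  h4:5  h5:2  h6:2  h7:0  h8:0.
Shift Item 5→3, Item 1→7, Item 4→5.
Schedule Item 2@1, Item 3@1, Item 5@3, Item 6@1, Item 1@7, Item 4@5: h1:8  h2:6  h3:5  h4:5  h5:8  h6:8  h7:6  h8:2 — peak 8.

8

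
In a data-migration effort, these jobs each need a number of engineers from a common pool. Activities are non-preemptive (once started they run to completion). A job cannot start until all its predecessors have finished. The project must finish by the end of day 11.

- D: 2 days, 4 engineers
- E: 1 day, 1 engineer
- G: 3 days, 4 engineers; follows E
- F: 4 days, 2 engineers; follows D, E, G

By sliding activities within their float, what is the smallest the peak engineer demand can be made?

4

Early-start (D@1, E@1, G@2, F@5) gives peak 8: d1:5  d2:8  d3:4  d4:4  d5:2  d6:2  d7:2  d8:2  d9:0  d10:0  d11:0.
Shift E→3, G→4, F→7.
Schedule D@1, E@3, G@4, F@7: d1:4  d2:4  d3:1  d4:4  d5:4  d6:4  d7:2  d8:2  d9:2  d10:2  d11:0 — peak 4.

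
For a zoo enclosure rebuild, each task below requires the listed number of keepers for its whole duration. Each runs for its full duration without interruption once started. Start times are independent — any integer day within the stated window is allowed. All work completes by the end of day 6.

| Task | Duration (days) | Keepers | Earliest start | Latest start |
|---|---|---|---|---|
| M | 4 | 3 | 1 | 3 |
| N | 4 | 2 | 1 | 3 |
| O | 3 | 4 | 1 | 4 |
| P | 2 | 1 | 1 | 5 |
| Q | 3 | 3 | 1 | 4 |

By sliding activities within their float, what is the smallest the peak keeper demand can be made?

9

Early-start (M@1, N@1, O@1, P@1, Q@1) gives peak 13: d1:13  d2:13  d3:12  d4:5  d5:0  d6:0.
Shift P→4, Q→4.
Schedule M@1, N@1, O@1, P@4, Q@4: d1:9  d2:9  d3:9  d4:9  d5:4  d6:3 — peak 9.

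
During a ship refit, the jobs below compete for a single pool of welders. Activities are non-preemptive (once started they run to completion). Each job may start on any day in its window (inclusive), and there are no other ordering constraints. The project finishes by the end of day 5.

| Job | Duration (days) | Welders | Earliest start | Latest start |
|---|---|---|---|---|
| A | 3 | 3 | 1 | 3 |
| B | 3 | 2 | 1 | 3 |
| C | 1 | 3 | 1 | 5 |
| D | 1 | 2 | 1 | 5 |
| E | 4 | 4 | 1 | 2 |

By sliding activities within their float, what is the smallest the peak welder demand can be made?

Early-start (A@1, B@1, C@1, D@1, E@1) gives peak 14: d1:14  d2:9  d3:9  d4:4  d5:0.
Shift D→4, E→2.
Schedule A@1, B@1, C@1, D@4, E@2: d1:8  d2:9  d3:9  d4:6  d5:4 — peak 9.

9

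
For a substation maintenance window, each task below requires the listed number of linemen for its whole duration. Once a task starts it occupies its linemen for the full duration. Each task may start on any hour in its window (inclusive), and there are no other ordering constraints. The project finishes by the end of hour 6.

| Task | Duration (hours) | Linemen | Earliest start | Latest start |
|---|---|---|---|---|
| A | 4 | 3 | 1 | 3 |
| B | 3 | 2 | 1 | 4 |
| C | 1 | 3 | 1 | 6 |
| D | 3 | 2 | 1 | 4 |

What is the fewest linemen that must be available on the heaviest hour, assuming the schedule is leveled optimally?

Early-start (A@1, B@1, C@1, D@1) gives peak 10: h1:10  h2:7  h3:7  h4:3  h5:0  h6:0.
Shift C→5, D→4.
Schedule A@1, B@1, C@5, D@4: h1:5  h2:5  h3:5  h4:5  h5:5  h6:2 — peak 5.
Total lineman-hours = 27 over 6 hours ⇒ peak ≥ ⌈27/6⌉ = 5, so 5 is optimal.

5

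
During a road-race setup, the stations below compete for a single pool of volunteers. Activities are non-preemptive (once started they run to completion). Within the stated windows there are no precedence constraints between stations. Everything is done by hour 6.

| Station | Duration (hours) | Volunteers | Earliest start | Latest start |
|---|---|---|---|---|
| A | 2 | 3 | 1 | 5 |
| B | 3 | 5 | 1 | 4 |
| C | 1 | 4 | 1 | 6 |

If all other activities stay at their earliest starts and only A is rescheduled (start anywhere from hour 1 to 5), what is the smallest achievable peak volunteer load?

9

A@1: h1:12  h2:8  h3:5  h4:0  h5:0  h6:0 → peak 12
A@2: h1:9  h2:8  h3:8  h4:0  h5:0  h6:0 → peak 9
A@3: h1:9  h2:5  h3:8  h4:3  h5:0  h6:0 → peak 9
A@4: h1:9  h2:5  h3:5  h4:3  h5:3  h6:0 → peak 9
A@5: h1:9  h2:5  h3:5  h4:0  h5:3  h6:3 → peak 9
Best is A@2, peak 9.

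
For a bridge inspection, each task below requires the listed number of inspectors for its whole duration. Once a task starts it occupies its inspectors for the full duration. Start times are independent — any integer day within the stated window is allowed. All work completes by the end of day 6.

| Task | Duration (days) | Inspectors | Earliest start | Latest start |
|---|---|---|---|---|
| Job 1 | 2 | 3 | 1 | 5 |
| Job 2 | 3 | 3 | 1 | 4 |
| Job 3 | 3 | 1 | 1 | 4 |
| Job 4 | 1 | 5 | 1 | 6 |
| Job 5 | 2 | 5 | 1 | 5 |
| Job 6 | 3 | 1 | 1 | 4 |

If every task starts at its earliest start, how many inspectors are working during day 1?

18

At early start, day 1 has: Job 1, Job 2, Job 3, Job 4, Job 5, Job 6.
Demand: 3 + 3 + 1 + 5 + 5 + 1 = 18.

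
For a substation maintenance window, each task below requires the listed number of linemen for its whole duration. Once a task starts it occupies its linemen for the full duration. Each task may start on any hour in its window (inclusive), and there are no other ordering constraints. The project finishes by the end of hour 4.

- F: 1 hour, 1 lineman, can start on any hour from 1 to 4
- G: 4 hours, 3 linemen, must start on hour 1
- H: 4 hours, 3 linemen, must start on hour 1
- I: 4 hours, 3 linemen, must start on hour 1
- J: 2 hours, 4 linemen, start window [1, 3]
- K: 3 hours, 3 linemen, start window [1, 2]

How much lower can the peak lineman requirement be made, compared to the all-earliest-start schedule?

1

Early-start peak: h1:17  h2:16  h3:12  h4:9 ⇒ 17.
Leveled (F@1, G@1, H@1, I@1, J@1, K@2): h1:14  h2:16  h3:12  h4:12 ⇒ 16.
Reduction 17 − 16 = 1.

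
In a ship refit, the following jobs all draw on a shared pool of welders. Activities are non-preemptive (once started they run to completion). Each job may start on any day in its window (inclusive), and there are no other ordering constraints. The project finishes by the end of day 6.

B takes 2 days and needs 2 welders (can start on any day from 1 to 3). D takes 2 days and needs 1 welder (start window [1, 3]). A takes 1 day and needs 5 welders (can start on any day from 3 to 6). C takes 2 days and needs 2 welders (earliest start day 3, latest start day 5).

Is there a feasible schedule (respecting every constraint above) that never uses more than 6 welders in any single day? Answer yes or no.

yes

Schedule B@1, D@1, A@3, C@4: d1:3  d2:3  d3:5  d4:2  d5:2  d6:0 — peak 5 ≤ 6.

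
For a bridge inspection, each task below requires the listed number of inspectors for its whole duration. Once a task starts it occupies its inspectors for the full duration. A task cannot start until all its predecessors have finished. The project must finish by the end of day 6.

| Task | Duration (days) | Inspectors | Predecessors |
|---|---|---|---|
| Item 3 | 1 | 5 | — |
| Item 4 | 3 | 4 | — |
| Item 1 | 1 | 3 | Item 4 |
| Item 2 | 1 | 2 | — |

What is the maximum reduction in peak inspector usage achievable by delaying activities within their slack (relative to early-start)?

Early-start peak: d1:11  d2:4  d3:4  d4:3  d5:0  d6:0 ⇒ 11.
Leveled (Item 3@1, Item 4@2, Item 1@5, Item 2@5): d1:5  d2:4  d3:4  d4:4  d5:5  d6:0 ⇒ 5.
Reduction 11 − 5 = 6.

6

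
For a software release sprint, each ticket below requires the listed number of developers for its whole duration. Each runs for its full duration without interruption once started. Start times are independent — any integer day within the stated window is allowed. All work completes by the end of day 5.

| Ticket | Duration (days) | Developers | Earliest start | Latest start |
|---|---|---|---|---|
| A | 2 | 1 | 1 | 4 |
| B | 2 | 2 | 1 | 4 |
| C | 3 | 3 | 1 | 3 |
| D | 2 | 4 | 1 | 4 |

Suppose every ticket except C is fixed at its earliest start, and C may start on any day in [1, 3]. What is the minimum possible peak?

7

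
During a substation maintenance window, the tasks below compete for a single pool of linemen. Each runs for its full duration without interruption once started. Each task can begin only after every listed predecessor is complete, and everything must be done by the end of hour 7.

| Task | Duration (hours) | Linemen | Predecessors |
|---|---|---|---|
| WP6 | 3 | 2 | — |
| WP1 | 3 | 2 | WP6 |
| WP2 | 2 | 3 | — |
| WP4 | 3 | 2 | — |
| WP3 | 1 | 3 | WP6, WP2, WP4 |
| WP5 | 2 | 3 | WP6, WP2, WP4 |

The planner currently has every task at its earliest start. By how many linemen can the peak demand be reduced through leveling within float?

Early-start peak: h1:7  h2:7  h3:4  h4:8  h5:5  h6:2  h7:0 ⇒ 8.
Leveled (WP6@1, WP1@4, WP2@1, WP4@3, WP3@7, WP5@6): h1:5  h2:5  h3:4  h4:4  h5:4  h6:5  h7:6 ⇒ 6.
Reduction 8 − 6 = 2.

2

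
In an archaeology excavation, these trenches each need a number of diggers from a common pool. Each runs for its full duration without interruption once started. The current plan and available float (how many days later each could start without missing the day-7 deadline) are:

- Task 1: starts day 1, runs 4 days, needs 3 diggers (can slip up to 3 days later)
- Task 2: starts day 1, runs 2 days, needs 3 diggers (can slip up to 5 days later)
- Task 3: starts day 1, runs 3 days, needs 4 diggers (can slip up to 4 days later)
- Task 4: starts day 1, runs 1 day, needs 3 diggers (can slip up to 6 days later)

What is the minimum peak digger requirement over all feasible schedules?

6

Early-start (Task 1@1, Task 2@1, Task 3@1, Task 4@1) gives peak 13: d1:13  d2:10  d3:7  d4:3  d5:0  d6:0  d7:0.
Shift Task 3→5, Task 4→3.
Schedule Task 1@1, Task 2@1, Task 3@5, Task 4@3: d1:6  d2:6  d3:6  d4:3  d5:4  d6:4  d7:4 — peak 6.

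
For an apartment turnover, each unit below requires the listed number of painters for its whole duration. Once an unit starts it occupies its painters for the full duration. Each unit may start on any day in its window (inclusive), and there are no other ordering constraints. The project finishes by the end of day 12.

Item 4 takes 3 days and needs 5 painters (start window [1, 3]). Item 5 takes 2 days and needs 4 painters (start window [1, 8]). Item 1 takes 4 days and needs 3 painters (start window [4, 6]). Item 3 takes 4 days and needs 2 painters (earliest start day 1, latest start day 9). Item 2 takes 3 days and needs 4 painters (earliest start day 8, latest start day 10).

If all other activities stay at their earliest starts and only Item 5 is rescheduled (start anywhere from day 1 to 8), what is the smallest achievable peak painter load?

Item 5@1: d1:11  d2:11  d3:7  d4:5  d5:3  d6:3  d7:3  d8:4  d9:4  d10:4  d11:0  d12:0 → peak 11
Item 5@2: d1:7  d2:11  d3:11  d4:5  d5:3  d6:3  d7:3  d8:4  d9:4  d10:4  d11:0  d12:0 → peak 11
Item 5@3: d1:7  d2:7  d3:11  d4:9  d5:3  d6:3  d7:3  d8:4  d9:4  d10:4  d11:0  d12:0 → peak 11
Item 5@4: d1:7  d2:7  d3:7  d4:9  d5:7  d6:3  d7:3  d8:4  d9:4  d10:4  d11:0  d12:0 → peak 9
Item 5@5: d1:7  d2:7  d3:7  d4:5  d5:7  d6:7  d7:3  d8:4  d9:4  d10:4  d11:0  d12:0 → peak 7
Item 5@6: d1:7  d2:7  d3:7  d4:5  d5:3  d6:7  d7:7  d8:4  d9:4  d10:4  d11:0  d12:0 → peak 7
Item 5@7: d1:7  d2:7  d3:7  d4:5  d5:3  d6:3  d7:7  d8:8  d9:4  d10:4  d11:0  d12:0 → peak 8
Item 5@8: d1:7  d2:7  d3:7  d4:5  d5:3  d6:3  d7:3  d8:8  d9:8  d10:4  d11:0  d12:0 → peak 8
Best is Item 5@5, peak 7.

7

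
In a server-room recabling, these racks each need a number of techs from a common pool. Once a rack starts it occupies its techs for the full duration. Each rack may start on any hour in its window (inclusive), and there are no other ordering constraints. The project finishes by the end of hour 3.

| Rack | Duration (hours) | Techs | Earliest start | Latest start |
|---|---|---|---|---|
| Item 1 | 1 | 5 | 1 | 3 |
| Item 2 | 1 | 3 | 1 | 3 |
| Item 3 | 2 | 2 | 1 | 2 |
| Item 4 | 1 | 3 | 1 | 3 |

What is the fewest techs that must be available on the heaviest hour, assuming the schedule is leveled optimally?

5

Early-start (Item 1@1, Item 2@1, Item 3@1, Item 4@1) gives peak 13: h1:13  h2:2  h3:0.
Shift Item 2→2, Item 3→2, Item 4→3.
Schedule Item 1@1, Item 2@2, Item 3@2, Item 4@3: h1:5  h2:5  h3:5 — peak 5.
Total tech-hours = 15 over 3 hours ⇒ peak ≥ ⌈15/3⌉ = 5, so 5 is optimal.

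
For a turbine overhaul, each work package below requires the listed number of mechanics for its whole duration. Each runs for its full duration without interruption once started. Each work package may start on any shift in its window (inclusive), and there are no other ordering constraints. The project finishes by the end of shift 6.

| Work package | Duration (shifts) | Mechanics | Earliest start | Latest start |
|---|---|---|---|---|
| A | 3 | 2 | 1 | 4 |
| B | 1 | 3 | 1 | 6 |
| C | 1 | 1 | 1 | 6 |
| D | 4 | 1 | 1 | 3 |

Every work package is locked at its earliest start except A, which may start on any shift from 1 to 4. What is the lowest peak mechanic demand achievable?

A@1: s1:7  s2:3  s3:3  s4:1  s5:0  s6:0 → peak 7
A@2: s1:5  s2:3  s3:3  s4:3  s5:0  s6:0 → peak 5
A@3: s1:5  s2:1  s3:3  s4:3  s5:2  s6:0 → peak 5
A@4: s1:5  s2:1  s3:1  s4:3  s5:2  s6:2 → peak 5
Best is A@2, peak 5.

5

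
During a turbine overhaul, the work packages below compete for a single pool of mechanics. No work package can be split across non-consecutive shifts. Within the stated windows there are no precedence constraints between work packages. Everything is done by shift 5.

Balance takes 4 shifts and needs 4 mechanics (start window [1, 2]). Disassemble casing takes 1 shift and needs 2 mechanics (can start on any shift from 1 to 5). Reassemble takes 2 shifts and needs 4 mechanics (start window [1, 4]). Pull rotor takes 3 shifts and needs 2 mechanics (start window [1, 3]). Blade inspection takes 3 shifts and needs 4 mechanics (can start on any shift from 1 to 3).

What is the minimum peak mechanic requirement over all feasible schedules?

10

Early-start (Balance@1, Disassemble casing@1, Reassemble@1, Pull rotor@1, Blade inspection@1) gives peak 16: s1:16  s2:14  s3:10  s4:4  s5:0.
Shift Pull rotor→2, Blade inspection→3.
Schedule Balance@1, Disassemble casing@1, Reassemble@1, Pull rotor@2, Blade inspection@3: s1:10  s2:10  s3:10  s4:10  s5:4 — peak 10.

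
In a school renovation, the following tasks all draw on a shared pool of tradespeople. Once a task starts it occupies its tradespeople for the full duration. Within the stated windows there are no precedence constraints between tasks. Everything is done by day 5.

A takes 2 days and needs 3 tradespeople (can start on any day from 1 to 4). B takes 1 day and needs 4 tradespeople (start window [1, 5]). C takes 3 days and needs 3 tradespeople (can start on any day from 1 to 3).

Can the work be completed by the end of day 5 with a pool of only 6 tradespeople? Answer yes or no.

Schedule A@1, B@4, C@1: d1:6  d2:6  d3:3  d4:4  d5:0 — peak 6 ≤ 6.

yes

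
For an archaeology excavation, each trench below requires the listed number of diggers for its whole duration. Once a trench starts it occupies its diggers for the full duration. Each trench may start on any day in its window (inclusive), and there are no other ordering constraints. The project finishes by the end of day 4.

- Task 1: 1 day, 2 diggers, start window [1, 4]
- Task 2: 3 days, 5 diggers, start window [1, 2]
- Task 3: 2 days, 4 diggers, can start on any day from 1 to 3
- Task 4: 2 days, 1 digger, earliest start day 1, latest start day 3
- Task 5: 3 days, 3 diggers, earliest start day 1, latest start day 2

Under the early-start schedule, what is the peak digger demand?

Early-start schedule: Task 1@1, Task 2@1, Task 3@1, Task 4@1, Task 5@1.
Load per day: day 1: 15, day 2: 13, day 3: 8, day 4: 0.
Peak is 15.

15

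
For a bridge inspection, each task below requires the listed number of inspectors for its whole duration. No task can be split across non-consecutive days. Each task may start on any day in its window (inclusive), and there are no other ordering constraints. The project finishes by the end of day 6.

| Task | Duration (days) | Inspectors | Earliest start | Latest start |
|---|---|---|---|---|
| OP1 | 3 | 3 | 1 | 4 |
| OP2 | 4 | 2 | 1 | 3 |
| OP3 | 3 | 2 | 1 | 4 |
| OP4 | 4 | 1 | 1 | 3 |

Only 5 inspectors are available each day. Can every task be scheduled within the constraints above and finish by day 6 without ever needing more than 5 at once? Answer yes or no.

The minimum achievable peak is 6; 5 < 6, so no feasible schedule stays within the cap.

no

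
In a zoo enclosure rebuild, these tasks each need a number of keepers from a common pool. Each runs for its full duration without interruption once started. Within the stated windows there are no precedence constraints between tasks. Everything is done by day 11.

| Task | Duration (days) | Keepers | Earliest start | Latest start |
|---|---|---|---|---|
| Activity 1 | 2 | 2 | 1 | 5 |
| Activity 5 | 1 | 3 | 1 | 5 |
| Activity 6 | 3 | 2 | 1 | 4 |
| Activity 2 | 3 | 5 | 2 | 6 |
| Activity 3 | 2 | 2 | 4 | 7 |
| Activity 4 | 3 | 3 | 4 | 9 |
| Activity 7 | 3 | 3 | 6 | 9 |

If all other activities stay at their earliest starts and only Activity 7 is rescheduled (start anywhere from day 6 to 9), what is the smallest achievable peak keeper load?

10

Activity 7@6: d1:7  d2:9  d3:7  d4:10  d5:5  d6:6  d7:3  d8:3  d9:0  d10:0  d11:0 → peak 10
Activity 7@7: d1:7  d2:9  d3:7  d4:10  d5:5  d6:3  d7:3  d8:3  d9:3  d10:0  d11:0 → peak 10
Activity 7@8: d1:7  d2:9  d3:7  d4:10  d5:5  d6:3  d7:0  d8:3  d9:3  d10:3  d11:0 → peak 10
Activity 7@9: d1:7  d2:9  d3:7  d4:10  d5:5  d6:3  d7:0  d8:0  d9:3  d10:3  d11:3 → peak 10
Best is Activity 7@6, peak 10.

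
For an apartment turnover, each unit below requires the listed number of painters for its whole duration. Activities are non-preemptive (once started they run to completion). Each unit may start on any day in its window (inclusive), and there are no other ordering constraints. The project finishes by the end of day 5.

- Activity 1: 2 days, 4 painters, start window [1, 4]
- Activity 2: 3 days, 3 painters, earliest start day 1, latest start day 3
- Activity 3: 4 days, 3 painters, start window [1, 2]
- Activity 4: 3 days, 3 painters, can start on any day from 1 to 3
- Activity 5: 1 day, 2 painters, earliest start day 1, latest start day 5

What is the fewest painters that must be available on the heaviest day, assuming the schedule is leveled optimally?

9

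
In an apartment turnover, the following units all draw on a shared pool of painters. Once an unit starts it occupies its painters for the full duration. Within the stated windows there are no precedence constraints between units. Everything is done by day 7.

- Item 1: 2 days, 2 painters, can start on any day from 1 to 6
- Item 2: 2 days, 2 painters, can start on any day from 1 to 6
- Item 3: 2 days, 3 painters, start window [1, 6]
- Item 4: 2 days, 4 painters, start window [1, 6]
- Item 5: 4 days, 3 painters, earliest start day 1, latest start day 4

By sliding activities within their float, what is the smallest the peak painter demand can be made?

6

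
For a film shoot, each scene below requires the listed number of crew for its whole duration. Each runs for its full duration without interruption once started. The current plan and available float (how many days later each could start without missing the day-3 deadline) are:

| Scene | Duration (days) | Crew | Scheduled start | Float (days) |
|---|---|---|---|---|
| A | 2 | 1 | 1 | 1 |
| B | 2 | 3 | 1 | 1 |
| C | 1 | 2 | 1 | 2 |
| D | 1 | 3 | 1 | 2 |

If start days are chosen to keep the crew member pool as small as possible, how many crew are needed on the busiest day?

Early-start (A@1, B@1, C@1, D@1) gives peak 9: d1:9  d2:4  d3:0.
Shift C→3, D→3.
Schedule A@1, B@1, C@3, D@3: d1:4  d2:4  d3:5 — peak 5.
Total crew member-days = 13 over 3 days ⇒ peak ≥ ⌈13/3⌉ = 5, so 5 is optimal.

5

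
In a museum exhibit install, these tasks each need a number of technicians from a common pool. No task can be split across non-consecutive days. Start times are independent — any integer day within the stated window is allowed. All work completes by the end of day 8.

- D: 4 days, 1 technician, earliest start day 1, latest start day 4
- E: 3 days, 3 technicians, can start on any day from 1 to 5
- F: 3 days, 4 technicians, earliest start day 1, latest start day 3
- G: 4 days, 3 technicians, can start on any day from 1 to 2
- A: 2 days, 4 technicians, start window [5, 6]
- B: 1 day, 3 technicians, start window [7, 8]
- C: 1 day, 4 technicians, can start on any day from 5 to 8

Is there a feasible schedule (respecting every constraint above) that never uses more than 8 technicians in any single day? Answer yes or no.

Schedule D@1, E@4, F@1, G@1, A@5, B@7, C@7: d1:8  d2:8  d3:8  d4:7  d5:7  d6:7  d7:7  d8:0 — peak 8 ≤ 8.

yes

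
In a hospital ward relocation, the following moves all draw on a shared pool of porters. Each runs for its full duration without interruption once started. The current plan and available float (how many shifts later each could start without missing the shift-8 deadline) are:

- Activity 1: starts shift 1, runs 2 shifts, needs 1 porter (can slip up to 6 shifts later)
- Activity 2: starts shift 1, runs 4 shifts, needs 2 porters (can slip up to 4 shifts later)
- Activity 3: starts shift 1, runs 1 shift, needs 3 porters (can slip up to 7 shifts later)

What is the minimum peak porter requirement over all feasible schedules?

3

Early-start (Activity 1@1, Activity 2@1, Activity 3@1) gives peak 6: s1:6  s2:3  s3:2  s4:2  s5:0  s6:0  s7:0  s8:0.
Shift Activity 3→5.
Schedule Activity 1@1, Activity 2@1, Activity 3@5: s1:3  s2:3  s3:2  s4:2  s5:3  s6:0  s7:0  s8:0 — peak 3.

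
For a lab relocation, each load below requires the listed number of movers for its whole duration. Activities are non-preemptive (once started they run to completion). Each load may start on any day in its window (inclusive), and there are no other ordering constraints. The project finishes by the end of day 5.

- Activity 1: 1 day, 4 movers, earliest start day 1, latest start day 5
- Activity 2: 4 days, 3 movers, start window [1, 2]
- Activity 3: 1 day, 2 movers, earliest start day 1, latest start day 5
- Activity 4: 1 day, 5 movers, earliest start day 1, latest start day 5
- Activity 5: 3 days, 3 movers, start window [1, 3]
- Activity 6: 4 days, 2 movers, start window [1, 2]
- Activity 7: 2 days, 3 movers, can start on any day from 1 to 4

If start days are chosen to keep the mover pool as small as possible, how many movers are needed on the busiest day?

Early-start (Activity 1@1, Activity 2@1, Activity 3@1, Activity 4@1, Activity 5@1, Activity 6@1, Activity 7@1) gives peak 22: d1:22  d2:11  d3:8  d4:5  d5:0.
Shift Activity 3→2, Activity 4→5, Activity 6→2, Activity 7→4.
Schedule Activity 1@1, Activity 2@1, Activity 3@2, Activity 4@5, Activity 5@1, Activity 6@2, Activity 7@4: d1:10  d2:10  d3:8  d4:8  d5:10 — peak 10.
Total mover-days = 46 over 5 days ⇒ peak ≥ ⌈46/5⌉ = 10, so 10 is optimal.

10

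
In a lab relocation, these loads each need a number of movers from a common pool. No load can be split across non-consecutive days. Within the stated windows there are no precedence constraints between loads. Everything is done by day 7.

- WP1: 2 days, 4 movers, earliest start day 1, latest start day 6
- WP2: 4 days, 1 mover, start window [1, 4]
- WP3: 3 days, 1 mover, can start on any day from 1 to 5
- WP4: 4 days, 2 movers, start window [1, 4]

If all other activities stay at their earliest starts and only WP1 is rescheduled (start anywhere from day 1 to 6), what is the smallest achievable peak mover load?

WP1@1: d1:8  d2:8  d3:4  d4:3  d5:0  d6:0  d7:0 → peak 8
WP1@2: d1:4  d2:8  d3:8  d4:3  d5:0  d6:0  d7:0 → peak 8
WP1@3: d1:4  d2:4  d3:8  d4:7  d5:0  d6:0  d7:0 → peak 8
WP1@4: d1:4  d2:4  d3:4  d4:7  d5:4  d6:0  d7:0 → peak 7
WP1@5: d1:4  d2:4  d3:4  d4:3  d5:4  d6:4  d7:0 → peak 4
WP1@6: d1:4  d2:4  d3:4  d4:3  d5:0  d6:4  d7:4 → peak 4
Best is WP1@5, peak 4.

4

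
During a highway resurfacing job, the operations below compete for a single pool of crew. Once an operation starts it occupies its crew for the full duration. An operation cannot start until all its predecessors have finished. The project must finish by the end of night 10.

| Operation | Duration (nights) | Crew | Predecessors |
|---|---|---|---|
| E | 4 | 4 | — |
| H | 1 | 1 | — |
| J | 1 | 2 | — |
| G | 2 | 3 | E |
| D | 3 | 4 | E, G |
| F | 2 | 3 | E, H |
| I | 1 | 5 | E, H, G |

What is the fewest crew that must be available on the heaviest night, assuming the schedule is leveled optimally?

6

Early-start (E@1, H@1, J@1, G@5, D@7, F@5, I@7) gives peak 9: n1:7  n2:4  n3:4  n4:4  n5:6  n6:6  n7:9  n8:4  n9:4  n10:0.
Shift J→2, I→10.
Schedule E@1, H@1, J@2, G@5, D@7, F@5, I@10: n1:5  n2:6  n3:4  n4:4  n5:6  n6:6  n7:4  n8:4  n9:4  n10:5 — peak 6.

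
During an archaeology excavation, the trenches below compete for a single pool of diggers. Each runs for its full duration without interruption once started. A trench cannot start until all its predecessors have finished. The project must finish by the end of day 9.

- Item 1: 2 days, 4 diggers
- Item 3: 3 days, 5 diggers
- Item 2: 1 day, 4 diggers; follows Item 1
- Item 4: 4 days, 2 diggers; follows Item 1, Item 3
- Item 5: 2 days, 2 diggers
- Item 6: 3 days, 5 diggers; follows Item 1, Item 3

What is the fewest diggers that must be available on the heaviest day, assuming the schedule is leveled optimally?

7

Early-start (Item 1@1, Item 3@1, Item 2@3, Item 4@4, Item 5@1, Item 6@4) gives peak 11: d1:11  d2:11  d3:9  d4:7  d5:7  d6:7  d7:2  d8:0  d9:0.
Shift Item 3→3, Item 2→6, Item 4→6, Item 6→7.
Schedule Item 1@1, Item 3@3, Item 2@6, Item 4@6, Item 5@1, Item 6@7: d1:6  d2:6  d3:5  d4:5  d5:5  d6:6  d7:7  d8:7  d9:7 — peak 7.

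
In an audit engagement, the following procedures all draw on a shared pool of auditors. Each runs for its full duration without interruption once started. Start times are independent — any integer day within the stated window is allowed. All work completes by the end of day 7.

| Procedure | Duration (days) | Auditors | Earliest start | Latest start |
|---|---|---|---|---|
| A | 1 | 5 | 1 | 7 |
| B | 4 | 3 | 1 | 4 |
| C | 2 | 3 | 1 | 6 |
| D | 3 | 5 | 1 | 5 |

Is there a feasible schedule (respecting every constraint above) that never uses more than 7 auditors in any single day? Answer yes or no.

no

The minimum achievable peak is 8; 7 < 8, so no feasible schedule stays within the cap.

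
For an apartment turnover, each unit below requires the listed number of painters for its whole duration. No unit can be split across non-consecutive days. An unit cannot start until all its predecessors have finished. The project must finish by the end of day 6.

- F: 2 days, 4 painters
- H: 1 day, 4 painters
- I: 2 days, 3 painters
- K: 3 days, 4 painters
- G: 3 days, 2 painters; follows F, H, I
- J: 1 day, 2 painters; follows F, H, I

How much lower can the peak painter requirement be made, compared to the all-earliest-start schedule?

Early-start peak: d1:15  d2:11  d3:8  d4:2  d5:2  d6:0 ⇒ 15.
Leveled (F@1, H@1, I@2, K@3, G@4, J@4): d1:8  d2:7  d3:7  d4:8  d5:6  d6:2 ⇒ 8.
Reduction 15 − 8 = 7.

7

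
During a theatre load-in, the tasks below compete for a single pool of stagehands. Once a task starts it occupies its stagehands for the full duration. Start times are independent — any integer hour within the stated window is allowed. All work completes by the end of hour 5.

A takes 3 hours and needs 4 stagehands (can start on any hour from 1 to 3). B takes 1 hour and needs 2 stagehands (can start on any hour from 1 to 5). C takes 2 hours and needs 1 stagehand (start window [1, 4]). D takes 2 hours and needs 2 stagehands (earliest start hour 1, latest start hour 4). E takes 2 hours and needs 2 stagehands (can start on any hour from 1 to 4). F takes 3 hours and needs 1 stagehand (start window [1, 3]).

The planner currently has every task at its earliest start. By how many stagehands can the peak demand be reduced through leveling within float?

Early-start peak: h1:12  h2:10  h3:5  h4:0  h5:0 ⇒ 12.
Leveled (A@1, B@1, C@2, D@4, E@4, F@2): h1:6  h2:6  h3:6  h4:5  h5:4 ⇒ 6.
Reduction 12 − 6 = 6.

6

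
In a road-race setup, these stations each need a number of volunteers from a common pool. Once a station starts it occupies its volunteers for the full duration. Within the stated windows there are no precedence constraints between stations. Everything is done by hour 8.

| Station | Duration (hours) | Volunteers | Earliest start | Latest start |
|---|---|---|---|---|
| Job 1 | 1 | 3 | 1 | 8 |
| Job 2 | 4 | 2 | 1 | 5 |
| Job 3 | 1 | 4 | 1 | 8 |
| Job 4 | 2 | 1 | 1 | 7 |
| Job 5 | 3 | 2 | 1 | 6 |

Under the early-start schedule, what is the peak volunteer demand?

12

Early-start schedule: Job 1@1, Job 2@1, Job 3@1, Job 4@1, Job 5@1.
Load per hour: hour 1: 12, hour 2: 5, hour 3: 4, hour 4: 2, hour 5: 0, hour 6: 0, hour 7: 0, hour 8: 0.
Peak is 12.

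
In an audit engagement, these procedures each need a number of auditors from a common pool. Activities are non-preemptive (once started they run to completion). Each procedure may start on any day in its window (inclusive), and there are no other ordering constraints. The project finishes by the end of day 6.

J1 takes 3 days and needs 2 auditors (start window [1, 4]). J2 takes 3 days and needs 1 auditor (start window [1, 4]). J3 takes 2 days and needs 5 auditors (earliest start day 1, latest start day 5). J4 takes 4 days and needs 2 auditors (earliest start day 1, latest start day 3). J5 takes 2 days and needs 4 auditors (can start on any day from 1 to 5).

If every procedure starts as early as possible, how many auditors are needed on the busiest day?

14

Early-start schedule: J1@1, J2@1, J3@1, J4@1, J5@1.
Load per day: day 1: 14, day 2: 14, day 3: 5, day 4: 2, day 5: 0, day 6: 0.
Peak is 14.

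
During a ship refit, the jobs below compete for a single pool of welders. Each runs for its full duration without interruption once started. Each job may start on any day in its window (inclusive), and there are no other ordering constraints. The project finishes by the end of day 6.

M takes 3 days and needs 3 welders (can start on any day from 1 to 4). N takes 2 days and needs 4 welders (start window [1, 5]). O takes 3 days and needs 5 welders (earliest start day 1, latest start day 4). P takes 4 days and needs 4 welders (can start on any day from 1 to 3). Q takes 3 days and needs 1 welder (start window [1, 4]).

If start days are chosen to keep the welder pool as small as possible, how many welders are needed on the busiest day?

9

Early-start (M@1, N@1, O@1, P@1, Q@1) gives peak 17: d1:17  d2:17  d3:13  d4:4  d5:0  d6:0.
Shift O→4, P→3.
Schedule M@1, N@1, O@4, P@3, Q@1: d1:8  d2:8  d3:8  d4:9  d5:9  d6:9 — peak 9.
Total welder-days = 51 over 6 days ⇒ peak ≥ ⌈51/6⌉ = 9, so 9 is optimal.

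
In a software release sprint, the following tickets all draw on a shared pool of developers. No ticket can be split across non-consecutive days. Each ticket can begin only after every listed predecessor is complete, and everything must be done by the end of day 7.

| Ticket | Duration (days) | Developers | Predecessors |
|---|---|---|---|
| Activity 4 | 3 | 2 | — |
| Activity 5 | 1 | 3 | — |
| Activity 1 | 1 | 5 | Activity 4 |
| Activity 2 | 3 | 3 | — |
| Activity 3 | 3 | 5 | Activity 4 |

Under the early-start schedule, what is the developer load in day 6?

5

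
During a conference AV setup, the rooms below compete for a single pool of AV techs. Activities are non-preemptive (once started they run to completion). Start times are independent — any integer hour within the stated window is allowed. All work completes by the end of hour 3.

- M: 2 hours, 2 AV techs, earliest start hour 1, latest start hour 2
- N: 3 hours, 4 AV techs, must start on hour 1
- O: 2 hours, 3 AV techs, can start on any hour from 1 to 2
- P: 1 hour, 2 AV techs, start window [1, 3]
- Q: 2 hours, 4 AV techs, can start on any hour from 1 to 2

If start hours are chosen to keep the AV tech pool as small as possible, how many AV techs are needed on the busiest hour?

13

Early-start (M@1, N@1, O@1, P@1, Q@1) gives peak 15: h1:15  h2:13  h3:4.
Shift Q→2.
Schedule M@1, N@1, O@1, P@1, Q@2: h1:11  h2:13  h3:8 — peak 13.
No arrangement of the 24 feasible schedules does better.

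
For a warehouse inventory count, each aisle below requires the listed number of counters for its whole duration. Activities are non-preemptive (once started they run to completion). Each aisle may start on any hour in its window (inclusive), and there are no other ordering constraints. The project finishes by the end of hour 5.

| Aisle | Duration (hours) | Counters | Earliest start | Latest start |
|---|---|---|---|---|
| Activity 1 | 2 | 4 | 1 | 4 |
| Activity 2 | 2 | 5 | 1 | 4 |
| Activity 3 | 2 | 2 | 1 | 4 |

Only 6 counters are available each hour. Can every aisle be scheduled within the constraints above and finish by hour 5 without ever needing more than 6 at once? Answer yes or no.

yes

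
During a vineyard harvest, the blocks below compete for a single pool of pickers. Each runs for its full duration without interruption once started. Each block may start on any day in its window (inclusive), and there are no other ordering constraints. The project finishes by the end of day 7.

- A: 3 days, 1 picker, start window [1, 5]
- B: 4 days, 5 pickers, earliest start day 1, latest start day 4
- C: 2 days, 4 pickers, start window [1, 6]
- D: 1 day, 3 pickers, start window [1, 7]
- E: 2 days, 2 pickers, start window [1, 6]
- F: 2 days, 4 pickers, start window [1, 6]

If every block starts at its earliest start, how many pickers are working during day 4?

5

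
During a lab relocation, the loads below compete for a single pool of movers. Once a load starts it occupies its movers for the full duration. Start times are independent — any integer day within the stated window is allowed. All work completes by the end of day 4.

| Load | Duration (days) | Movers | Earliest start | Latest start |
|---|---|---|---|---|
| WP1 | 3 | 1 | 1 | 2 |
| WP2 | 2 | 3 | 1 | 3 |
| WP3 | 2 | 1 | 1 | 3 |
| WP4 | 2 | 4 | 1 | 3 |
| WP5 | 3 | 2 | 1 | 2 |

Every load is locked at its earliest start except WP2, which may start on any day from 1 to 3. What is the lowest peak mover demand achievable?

8

WP2@1: d1:11  d2:11  d3:3  d4:0 → peak 11
WP2@2: d1:8  d2:11  d3:6  d4:0 → peak 11
WP2@3: d1:8  d2:8  d3:6  d4:3 → peak 8
Best is WP2@3, peak 8.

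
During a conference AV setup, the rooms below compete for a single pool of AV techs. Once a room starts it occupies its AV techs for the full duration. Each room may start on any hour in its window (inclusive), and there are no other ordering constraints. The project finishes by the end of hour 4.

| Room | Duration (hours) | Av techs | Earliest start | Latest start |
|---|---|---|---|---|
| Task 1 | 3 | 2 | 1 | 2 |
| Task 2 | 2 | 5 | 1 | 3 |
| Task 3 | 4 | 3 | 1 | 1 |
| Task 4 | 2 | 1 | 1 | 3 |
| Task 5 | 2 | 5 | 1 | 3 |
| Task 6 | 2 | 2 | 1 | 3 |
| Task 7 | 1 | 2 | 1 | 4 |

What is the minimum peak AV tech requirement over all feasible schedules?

12

Early-start (Task 1@1, Task 2@1, Task 3@1, Task 4@1, Task 5@1, Task 6@1, Task 7@1) gives peak 20: h1:20  h2:18  h3:5  h4:3.
Shift Task 5→3, Task 6→3, Task 7→4.
Schedule Task 1@1, Task 2@1, Task 3@1, Task 4@1, Task 5@3, Task 6@3, Task 7@4: h1:11  h2:11  h3:12  h4:12 — peak 12.
Total AV tech-hours = 46 over 4 hours ⇒ peak ≥ ⌈46/4⌉ = 12, so 12 is optimal.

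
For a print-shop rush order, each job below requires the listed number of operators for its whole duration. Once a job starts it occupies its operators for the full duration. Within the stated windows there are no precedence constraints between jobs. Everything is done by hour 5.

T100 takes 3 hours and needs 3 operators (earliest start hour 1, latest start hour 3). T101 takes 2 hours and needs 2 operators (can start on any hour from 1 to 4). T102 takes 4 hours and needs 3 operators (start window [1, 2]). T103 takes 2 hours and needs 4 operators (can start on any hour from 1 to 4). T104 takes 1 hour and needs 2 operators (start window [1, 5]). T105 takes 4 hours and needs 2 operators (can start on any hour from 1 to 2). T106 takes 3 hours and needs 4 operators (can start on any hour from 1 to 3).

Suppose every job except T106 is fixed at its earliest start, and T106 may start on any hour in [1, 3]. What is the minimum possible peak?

16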